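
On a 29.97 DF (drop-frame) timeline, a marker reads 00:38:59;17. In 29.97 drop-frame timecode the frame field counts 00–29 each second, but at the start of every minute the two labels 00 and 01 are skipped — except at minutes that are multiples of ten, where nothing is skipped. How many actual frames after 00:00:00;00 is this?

As if non-drop at 30 labels/s: (0 × 3600 + 38 × 60 + 59) × 30 + 17 = 70187.
Minute boundaries passed: 38; those not divisible by 10: 38 − 3 = 35; dropped labels = 2 × 35 = 70.
Actual frame index = 70187 − 70 = 70117.

70117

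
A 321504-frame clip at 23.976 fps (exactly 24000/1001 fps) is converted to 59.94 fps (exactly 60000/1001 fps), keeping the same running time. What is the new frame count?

Target frames = source frames × (target rate / source rate) = 321504 × (60000/1001)/(24000/1001) = 321504 × 5/2 = 803760.

803760 frames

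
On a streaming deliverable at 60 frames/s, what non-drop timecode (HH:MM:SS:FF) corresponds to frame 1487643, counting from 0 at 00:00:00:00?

06:53:14:03

1487643 ÷ 60 = 24794 full seconds, remainder 3 frames.
24794 s = 6 h 53 min 14 s.
Timecode: 06:53:14:03.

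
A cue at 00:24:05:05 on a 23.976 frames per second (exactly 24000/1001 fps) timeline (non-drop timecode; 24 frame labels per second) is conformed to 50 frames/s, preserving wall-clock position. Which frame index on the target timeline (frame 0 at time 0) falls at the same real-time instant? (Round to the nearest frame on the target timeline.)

Source frame index: (0×3600 + 24×60 + 5) × 24 + 5 = 34685.
Real time: 34685 / (24000/1001) = 6943937/4800 s.
Target frame: (6943937/4800) × (50) = 6943937/96 ≈ 72332.677 → 72333.

frame 72333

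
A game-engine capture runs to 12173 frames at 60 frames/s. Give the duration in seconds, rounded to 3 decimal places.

202.883 seconds

Running time = 12173 × 1/60 = 12173/60 s ≈ 202.883 s.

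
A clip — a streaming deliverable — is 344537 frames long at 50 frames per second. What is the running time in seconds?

Running time = 344537 / (50) = 6890.74 s.

6890.74 seconds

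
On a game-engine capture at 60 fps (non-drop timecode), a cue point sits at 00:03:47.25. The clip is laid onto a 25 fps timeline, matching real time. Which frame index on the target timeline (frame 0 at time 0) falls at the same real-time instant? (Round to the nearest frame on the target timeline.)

Source frame index: (0×3600 + 3×60 + 47) × 60 + 25 = 13645.
Real time: 13645 / (60) = 2729/12 s.
Target frame: (2729/12) × (25) = 68225/12 ≈ 5685.417 → 5685.

frame 5685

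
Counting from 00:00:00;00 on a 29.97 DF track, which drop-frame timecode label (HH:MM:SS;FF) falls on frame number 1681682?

Ten DF minutes hold 17982 frames, so frame 1681682 lies in block 93 (frames 1672326–1690307) with 9356 frames into that block.
The block's first minute is 1800 frames and the rest 1798 each; 9356 frames reaches minute 5, so 93 × 18 + 5 × 2 = 1684 labels have been skipped so far.
Adding those back, label number 1681682 + 1684 = 1683366 at 30 labels/s is 56112 s + 6 f = 15 h 35 min 12 s frame 6, i.e. 15:35:12;06.

15:35:12;06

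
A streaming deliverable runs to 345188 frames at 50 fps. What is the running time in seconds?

Running time = 345188 / (50) = 6903.76 s.

6903.76 seconds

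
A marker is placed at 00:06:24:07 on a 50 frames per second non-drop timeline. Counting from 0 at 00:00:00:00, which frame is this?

frame 19207

Total seconds to the label: (0 × 3600 + 6 × 60 + 24) = 384.
Frame index = 384 × 50 + 7 = 19207.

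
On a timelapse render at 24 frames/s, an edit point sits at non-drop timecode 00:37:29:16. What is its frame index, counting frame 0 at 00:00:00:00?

53992

Total seconds to the label: (0 × 3600 + 37 × 60 + 29) = 2249.
Frame index = 2249 × 24 + 16 = 53992.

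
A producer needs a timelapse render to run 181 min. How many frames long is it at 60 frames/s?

181 min = 10860 s.
Frames = 10860 × 60 = 651600.

651600 frames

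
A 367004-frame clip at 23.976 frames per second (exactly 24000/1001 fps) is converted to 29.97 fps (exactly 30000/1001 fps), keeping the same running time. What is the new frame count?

Target frames = source frames × (target rate / source rate) = 367004 × (30000/1001)/(24000/1001) = 367004 × 5/4 = 458755.

458755 frames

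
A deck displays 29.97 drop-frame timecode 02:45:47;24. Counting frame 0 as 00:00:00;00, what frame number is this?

As if non-drop at 30 labels/s: (2 × 3600 + 45 × 60 + 47) × 30 + 24 = 298434.
Minute boundaries passed: 165; those not divisible by 10: 165 − 16 = 149; dropped labels = 2 × 149 = 298.
Actual frame index = 298434 − 298 = 298136.

298136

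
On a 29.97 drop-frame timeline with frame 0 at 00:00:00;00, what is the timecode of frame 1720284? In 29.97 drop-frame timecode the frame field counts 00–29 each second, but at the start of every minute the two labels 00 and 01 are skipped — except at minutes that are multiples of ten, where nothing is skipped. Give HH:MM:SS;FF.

15:56:40;06

Ten DF minutes hold 17982 frames, so frame 1720284 lies in block 95 (frames 1708290–1726271) with 11994 frames into that block.
The block's first minute is 1800 frames and the rest 1798 each; 11994 frames reaches minute 6, so 95 × 18 + 6 × 2 = 1722 labels have been skipped so far.
Adding those back, label number 1720284 + 1722 = 1722006 at 30 labels/s is 57400 s + 6 f = 15 h 56 min 40 s frame 6, i.e. 15:56:40;06.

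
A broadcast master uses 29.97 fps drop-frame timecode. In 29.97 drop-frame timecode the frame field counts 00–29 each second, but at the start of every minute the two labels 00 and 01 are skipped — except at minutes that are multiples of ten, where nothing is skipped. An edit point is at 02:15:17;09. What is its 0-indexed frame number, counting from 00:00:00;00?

As if non-drop at 30 labels/s: (2 × 3600 + 15 × 60 + 17) × 30 + 9 = 243519.
Minute boundaries passed: 135; those not divisible by 10: 135 − 13 = 122; dropped labels = 2 × 122 = 244.
Actual frame index = 243519 − 244 = 243275.

243275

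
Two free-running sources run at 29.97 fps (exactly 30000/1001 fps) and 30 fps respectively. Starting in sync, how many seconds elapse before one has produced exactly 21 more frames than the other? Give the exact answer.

700.7 seconds

The gap grows by |30 − 30000/1001| = 30/1001 frames per second.
Time for a 21-frame gap: 21 ÷ (30/1001) = 700.7 s.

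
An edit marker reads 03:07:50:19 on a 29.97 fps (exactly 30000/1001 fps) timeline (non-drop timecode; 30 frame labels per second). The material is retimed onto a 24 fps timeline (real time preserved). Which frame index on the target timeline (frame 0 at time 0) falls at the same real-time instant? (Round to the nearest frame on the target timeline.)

frame 270766

Source frame index: (3×3600 + 7×60 + 50) × 30 + 19 = 338119.
Real time: 338119 / (30000/1001) = 338457119/30000 s.
Target frame: (338457119/30000) × (24) = 338457119/1250 ≈ 270765.695 → 270766.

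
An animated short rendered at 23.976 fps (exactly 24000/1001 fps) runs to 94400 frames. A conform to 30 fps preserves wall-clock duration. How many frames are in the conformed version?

Target frames = source frames × (target rate / source rate) = 94400 × (30)/(24000/1001) = 94400 × 1001/800 = 118118.

118118 frames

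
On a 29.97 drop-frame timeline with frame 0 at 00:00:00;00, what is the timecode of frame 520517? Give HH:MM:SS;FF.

04:49:27;29

Ten DF minutes hold 17982 frames, so frame 520517 lies in block 28 (frames 503496–521477) with 17021 frames into that block.
The block's first minute is 1800 frames and the rest 1798 each; 17021 frames reaches minute 9, so 28 × 18 + 9 × 2 = 522 labels have been skipped so far.
Adding those back, label number 520517 + 522 = 521039 at 30 labels/s is 17367 s + 29 f = 4 h 49 min 27 s frame 29, i.e. 04:49:27;29.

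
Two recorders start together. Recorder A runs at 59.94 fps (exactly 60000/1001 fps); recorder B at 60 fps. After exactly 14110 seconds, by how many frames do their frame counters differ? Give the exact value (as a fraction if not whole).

846600/1001 frames

A emits 60000/1001 × 14110 = 846600000/1001 frames; B emits 60 × 14110 = 846600.
Difference = 846600/1001 frames (≈ 845.7542); B is ahead of A.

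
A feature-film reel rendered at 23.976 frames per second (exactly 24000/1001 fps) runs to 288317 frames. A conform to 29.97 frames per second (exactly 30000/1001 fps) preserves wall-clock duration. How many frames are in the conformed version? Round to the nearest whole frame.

Frames at target rate = 288317 × (30000/1001) / (24000/1001) = 1441585/4 ≈ 360396.250.
Nearest whole frame: 360396.

360396 frames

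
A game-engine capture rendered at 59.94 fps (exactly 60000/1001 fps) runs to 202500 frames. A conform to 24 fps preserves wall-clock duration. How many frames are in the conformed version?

Target frames = source frames × (target rate / source rate) = 202500 × (24)/(60000/1001) = 202500 × 1001/2500 = 81081.

81081 frames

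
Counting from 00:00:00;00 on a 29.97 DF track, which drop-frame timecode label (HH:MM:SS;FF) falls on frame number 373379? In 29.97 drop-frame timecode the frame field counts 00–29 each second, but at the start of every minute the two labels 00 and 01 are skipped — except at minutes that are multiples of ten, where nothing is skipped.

03:27:38;13

Ten DF minutes hold 17982 frames, so frame 373379 lies in block 20 (frames 359640–377621) with 13739 frames into that block.
The block's first minute is 1800 frames and the rest 1798 each; 13739 frames reaches minute 7, so 20 × 18 + 7 × 2 = 374 labels have been skipped so far.
Adding those back, label number 373379 + 374 = 373753 at 30 labels/s is 12458 s + 13 f = 3 h 27 min 38 s frame 13, i.e. 03:27:38;13.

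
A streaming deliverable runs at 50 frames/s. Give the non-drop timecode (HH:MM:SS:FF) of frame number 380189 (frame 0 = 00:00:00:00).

380189 ÷ 50 = 7603 full seconds, remainder 39 frames.
7603 s = 2 h 6 min 43 s.
Timecode: 02:06:43:39.

02:06:43:39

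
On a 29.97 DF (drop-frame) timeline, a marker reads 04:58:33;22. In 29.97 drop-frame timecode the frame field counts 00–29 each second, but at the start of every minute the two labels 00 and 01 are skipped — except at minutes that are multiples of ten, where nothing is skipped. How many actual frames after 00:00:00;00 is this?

As if non-drop at 30 labels/s: (4 × 3600 + 58 × 60 + 33) × 30 + 22 = 537412.
Minute boundaries passed: 298; those not divisible by 10: 298 − 29 = 269; dropped labels = 2 × 269 = 538.
Actual frame index = 537412 − 538 = 536874.

536874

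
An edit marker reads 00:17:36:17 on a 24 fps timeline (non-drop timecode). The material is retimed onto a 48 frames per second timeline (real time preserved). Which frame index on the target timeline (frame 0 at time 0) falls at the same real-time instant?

Source frame index: (0×3600 + 17×60 + 36) × 24 + 17 = 25361.
Real time: 25361 / (24) = 25361/24 s.
Target frame: (25361/24) × (48) = 50722.

frame 50722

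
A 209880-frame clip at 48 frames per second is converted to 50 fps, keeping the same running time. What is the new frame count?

Target frames = source frames × (target rate / source rate) = 209880 × (50)/(48) = 209880 × 25/24 = 218625.

218625 frames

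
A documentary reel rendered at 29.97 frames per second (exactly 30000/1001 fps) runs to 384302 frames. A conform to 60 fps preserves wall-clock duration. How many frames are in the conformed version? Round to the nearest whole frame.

Frames at target rate = 384302 × (60) / (30000/1001) = 192343151/250 ≈ 769372.604.
Nearest whole frame: 769373.

769373 frames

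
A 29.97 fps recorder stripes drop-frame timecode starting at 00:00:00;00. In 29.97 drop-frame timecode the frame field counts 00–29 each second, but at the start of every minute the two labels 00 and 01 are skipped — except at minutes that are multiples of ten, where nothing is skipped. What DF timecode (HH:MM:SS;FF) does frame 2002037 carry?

Each 10-minute DF block holds 10 × 60 × 30 − 9 × 2 = 17982 frames. 2002037 ÷ 17982 → 111 full blocks, remainder 6035.
Within the partial block the first minute is 1800 frames and each further minute 1798, so 3 further minute boundaries passed. Total skipped labels = 18 × 111 + 2 × 3 = 2004.
Non-drop label index = 2002037 + 2004 = 2004041; at 30 labels/s that is 18:33:21:11, i.e. DF 18:33:21;11.

18:33:21;11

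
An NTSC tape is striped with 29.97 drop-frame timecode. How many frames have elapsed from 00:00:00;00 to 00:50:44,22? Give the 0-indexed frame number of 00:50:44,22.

91252

Complete 10-minute blocks: 5, each 17982 frames → 89910.
Remaining 0 whole minutes in the current block: 0 frames.
Within the current minute: 44 × 30 + 22 = 1342. Total = 89910 + 0 + 1342 = 91252.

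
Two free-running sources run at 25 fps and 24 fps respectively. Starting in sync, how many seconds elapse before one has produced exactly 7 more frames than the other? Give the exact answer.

The gap grows by |24 − 25| = 1 frame per second.
Time for a 7-frame gap: 7 ÷ (1) = 7 s.

7 seconds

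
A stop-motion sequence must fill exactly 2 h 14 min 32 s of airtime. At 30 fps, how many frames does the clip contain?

2 h 14 min 32 s = 8072 s.
Frames = 8072 × 30 = 242160.

242160 frames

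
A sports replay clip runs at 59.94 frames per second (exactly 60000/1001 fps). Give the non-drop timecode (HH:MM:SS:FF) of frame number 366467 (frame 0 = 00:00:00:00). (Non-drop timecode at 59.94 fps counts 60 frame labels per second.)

366467 ÷ 60 = 6107 full seconds, remainder 47 frames.
6107 s = 1 h 41 min 47 s.
Timecode: 01:41:47:47.

01:41:47:47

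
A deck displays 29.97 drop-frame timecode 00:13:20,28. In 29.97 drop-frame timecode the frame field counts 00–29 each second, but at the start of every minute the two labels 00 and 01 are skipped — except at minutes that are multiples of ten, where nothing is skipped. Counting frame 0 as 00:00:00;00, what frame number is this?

24004

As if non-drop at 30 labels/s: (0 × 3600 + 13 × 60 + 20) × 30 + 28 = 24028.
Minute boundaries passed: 13; those not divisible by 10: 13 − 1 = 12; dropped labels = 2 × 12 = 24.
Actual frame index = 24028 − 24 = 24004.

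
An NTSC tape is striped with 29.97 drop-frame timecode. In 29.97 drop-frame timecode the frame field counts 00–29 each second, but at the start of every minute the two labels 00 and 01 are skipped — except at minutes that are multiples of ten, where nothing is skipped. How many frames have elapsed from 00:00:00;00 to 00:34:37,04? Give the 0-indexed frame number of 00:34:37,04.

62252

As if non-drop at 30 labels/s: (0 × 3600 + 34 × 60 + 37) × 30 + 4 = 62314.
Minute boundaries passed: 34; those not divisible by 10: 34 − 3 = 31; dropped labels = 2 × 31 = 62.
Actual frame index = 62314 − 62 = 62252.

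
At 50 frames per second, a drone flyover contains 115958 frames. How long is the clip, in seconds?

Running time = 115958 / (50) = 2319.16 s.

2319.16 seconds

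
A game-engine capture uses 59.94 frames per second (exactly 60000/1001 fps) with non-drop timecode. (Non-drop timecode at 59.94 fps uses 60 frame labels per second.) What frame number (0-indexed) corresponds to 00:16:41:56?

frame 60116

Total seconds to the label: (0 × 3600 + 16 × 60 + 41) = 1001.
Frame index = 1001 × 60 + 56 = 60116.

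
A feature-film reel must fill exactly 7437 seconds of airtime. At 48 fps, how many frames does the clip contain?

Frames = 7437 × 48 = 356976.

356976 frames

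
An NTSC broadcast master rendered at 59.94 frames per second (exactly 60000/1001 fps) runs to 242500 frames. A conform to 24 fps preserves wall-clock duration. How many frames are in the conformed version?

Target frames = source frames × (target rate / source rate) = 242500 × (24)/(60000/1001) = 242500 × 1001/2500 = 97097.

97097 frames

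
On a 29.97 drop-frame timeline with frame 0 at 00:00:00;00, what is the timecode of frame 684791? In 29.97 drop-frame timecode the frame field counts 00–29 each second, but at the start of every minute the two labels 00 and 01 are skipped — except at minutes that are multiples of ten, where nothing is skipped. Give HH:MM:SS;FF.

06:20:49;05

Ten DF minutes hold 17982 frames, so frame 684791 lies in block 38 (frames 683316–701297) with 1475 frames into that block.
The block's first minute is 1800 frames and the rest 1798 each; 1475 frames reaches minute 0, so 38 × 18 + 0 × 2 = 684 labels have been skipped so far.
Adding those back, label number 684791 + 684 = 685475 at 30 labels/s is 22849 s + 5 f = 6 h 20 min 49 s frame 5, i.e. 06:20:49;05.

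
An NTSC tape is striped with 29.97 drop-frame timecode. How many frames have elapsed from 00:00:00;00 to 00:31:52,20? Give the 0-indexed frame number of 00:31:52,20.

57324

As if non-drop at 30 labels/s: (0 × 3600 + 31 × 60 + 52) × 30 + 20 = 57380.
Minute boundaries passed: 31; those not divisible by 10: 31 − 3 = 28; dropped labels = 2 × 28 = 56.
Actual frame index = 57380 − 56 = 57324.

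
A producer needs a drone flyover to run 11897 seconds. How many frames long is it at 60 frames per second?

Frames = 11897 × 60 = 713820.

713820 frames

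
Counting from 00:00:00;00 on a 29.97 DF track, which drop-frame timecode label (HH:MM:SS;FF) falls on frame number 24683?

Ten DF minutes hold 17982 frames, so frame 24683 lies in block 1 (frames 17982–35963) with 6701 frames into that block.
The block's first minute is 1800 frames and the rest 1798 each; 6701 frames reaches minute 3, so 1 × 18 + 3 × 2 = 24 labels have been skipped so far.
Adding those back, label number 24683 + 24 = 24707 at 30 labels/s is 823 s + 17 f = 0 h 13 min 43 s frame 17, i.e. 00:13:43;17.

00:13:43;17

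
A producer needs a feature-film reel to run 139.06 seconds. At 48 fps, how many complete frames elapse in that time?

6674 frames

Frames = 139.06 × 48 = 166872/25 ≈ 6674.8800.
Complete frames: 6674.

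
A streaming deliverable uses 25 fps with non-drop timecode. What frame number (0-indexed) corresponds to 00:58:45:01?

Total seconds to the label: (0 × 3600 + 58 × 60 + 45) = 3525.
Frame index = 3525 × 25 + 1 = 88126.

88126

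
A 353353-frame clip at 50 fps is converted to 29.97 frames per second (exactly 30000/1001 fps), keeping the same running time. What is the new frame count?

Target frames = source frames × (target rate / source rate) = 353353 × (30000/1001)/(50) = 353353 × 600/1001 = 211800.

211800 frames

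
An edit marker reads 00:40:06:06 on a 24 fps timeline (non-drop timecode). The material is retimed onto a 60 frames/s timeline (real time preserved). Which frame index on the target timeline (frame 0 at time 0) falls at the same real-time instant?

frame 144375

Source frame index: (0×3600 + 40×60 + 6) × 24 + 6 = 57750.
Real time: 57750 / (24) = 9625/4 s.
Target frame: (9625/4) × (60) = 144375.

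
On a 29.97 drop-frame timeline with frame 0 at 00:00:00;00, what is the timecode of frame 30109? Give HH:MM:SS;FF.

00:16:44;19

Each 10-minute DF block holds 10 × 60 × 30 − 9 × 2 = 17982 frames. 30109 ÷ 17982 → 1 full block, remainder 12127.
Within the partial block the first minute is 1800 frames and each further minute 1798, so 6 further minute boundaries passed. Total skipped labels = 18 × 1 + 2 × 6 = 30.
Non-drop label index = 30109 + 30 = 30139; at 30 labels/s that is 00:16:44:19, i.e. DF 00:16:44;19.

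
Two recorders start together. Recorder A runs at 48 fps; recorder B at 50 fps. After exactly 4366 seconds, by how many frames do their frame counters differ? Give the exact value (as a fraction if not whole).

A emits 48 × 4366 = 209568 frames; B emits 50 × 4366 = 218300.
Difference = 8732 frames; B is ahead of A.

8732 frames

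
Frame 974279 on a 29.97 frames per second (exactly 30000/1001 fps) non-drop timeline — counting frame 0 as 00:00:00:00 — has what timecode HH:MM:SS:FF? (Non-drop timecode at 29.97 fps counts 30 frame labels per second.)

09:01:15:29

974279 ÷ 30 = 32475 full seconds, remainder 29 frames.
32475 s = 9 h 1 min 15 s.
Timecode: 09:01:15:29.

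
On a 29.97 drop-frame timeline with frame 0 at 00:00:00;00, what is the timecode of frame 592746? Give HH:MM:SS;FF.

05:29:38;00

Each 10-minute DF block holds 10 × 60 × 30 − 9 × 2 = 17982 frames. 592746 ÷ 17982 → 32 full blocks, remainder 17322.
Within the partial block the first minute is 1800 frames and each further minute 1798, so 9 further minute boundaries passed. Total skipped labels = 18 × 32 + 2 × 9 = 594.
Non-drop label index = 592746 + 594 = 593340; at 30 labels/s that is 05:29:38:00, i.e. DF 05:29:38;00.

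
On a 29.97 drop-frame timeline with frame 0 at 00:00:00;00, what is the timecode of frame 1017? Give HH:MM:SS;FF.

Each 10-minute DF block holds 10 × 60 × 30 − 9 × 2 = 17982 frames. 1017 ÷ 17982 → 0 full blocks, remainder 1017.
Within the partial block the first minute is 1800 frames and each further minute 1798, so 0 further minute boundaries passed. Total skipped labels = 18 × 0 + 2 × 0 = 0.
Non-drop label index = 1017 + 0 = 1017; at 30 labels/s that is 00:00:33:27, i.e. DF 00:00:33;27.

00:00:33;27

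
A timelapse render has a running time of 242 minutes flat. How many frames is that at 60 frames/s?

242 min = 14520 s.
Frames = 14520 × 60 = 871200.

871200 frames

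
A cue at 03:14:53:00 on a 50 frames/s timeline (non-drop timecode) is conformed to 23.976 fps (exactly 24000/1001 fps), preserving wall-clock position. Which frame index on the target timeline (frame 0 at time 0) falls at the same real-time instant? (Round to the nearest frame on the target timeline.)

Source frame index: (3×3600 + 14×60 + 53) × 50 + 0 = 584650.
Real time: 584650 / (50) = 11693 s.
Target frame: (11693) × (24000/1001) = 25512000/91 ≈ 280351.648 → 280352.

frame 280352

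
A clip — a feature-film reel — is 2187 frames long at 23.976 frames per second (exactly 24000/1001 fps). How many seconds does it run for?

91.216125 seconds

Running time = 2187 / (24000/1001) = 91.216125 s.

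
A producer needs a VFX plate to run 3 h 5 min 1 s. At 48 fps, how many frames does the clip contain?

532848 frames

3 h 5 min 1 s = 11101 s.
Frames = 11101 × 48 = 532848.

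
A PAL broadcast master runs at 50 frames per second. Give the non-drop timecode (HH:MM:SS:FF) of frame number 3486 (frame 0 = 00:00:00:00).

3486 ÷ 50 = 69 full seconds, remainder 36 frames.
69 s = 0 h 1 min 9 s.
Timecode: 00:01:09:36.

00:01:09:36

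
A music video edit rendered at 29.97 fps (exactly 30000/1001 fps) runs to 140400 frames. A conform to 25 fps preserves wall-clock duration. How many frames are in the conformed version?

117117 frames

Target frames = source frames × (target rate / source rate) = 140400 × (25)/(30000/1001) = 140400 × 1001/1200 = 117117.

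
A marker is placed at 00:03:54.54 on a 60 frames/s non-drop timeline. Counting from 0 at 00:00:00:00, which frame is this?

Total seconds to the label: (0 × 3600 + 3 × 60 + 54) = 234.
Frame index = 234 × 60 + 54 = 14094.

frame 14094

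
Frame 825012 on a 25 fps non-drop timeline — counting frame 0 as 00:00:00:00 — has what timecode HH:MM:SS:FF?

09:10:00:12

825012 ÷ 25 = 33000 full seconds, remainder 12 frames.
33000 s = 9 h 10 min 0 s.
Timecode: 09:10:00:12.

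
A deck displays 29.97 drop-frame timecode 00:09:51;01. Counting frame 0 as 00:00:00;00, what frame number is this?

17713

Complete 10-minute blocks: 0, each 17982 frames → 0.
Remaining 9 whole minutes in the current block: 1800 + 8 × 1798 = 16184 frames.
Within the current minute: 51 × 30 + 1 − 2 = 1529 (labels ;00/;01 skipped at this minute). Total = 0 + 16184 + 1529 = 17713.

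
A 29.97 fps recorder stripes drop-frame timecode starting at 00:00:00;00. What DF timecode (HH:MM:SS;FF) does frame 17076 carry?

Ten DF minutes hold 17982 frames, so frame 17076 lies in block 0 (frames 0–17981) with 17076 frames into that block.
The block's first minute is 1800 frames and the rest 1798 each; 17076 frames reaches minute 9, so 0 × 18 + 9 × 2 = 18 labels have been skipped so far.
Adding those back, label number 17076 + 18 = 17094 at 30 labels/s is 569 s + 24 f = 0 h 9 min 29 s frame 24, i.e. 00:09:29;24.

00:09:29;24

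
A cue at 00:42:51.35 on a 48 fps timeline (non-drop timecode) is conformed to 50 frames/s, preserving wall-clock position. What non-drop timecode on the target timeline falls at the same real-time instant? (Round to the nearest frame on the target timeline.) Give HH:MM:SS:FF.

00:42:51:36

Source frame index: (0×3600 + 42×60 + 51) × 48 + 35 = 123443.
Real time: 123443 / (48) = 123443/48 s.
Target frame: (123443/48) × (50) = 3086075/24 ≈ 128586.458 → 128586.
At 50 labels/s: frame 128586 → 00:42:51:36.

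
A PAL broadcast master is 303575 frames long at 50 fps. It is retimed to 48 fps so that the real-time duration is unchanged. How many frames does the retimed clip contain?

Target frames = source frames × (target rate / source rate) = 303575 × (48)/(50) = 303575 × 24/25 = 291432.

291432 frames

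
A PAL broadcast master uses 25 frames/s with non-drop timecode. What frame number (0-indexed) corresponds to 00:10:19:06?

Total seconds to the label: (0 × 3600 + 10 × 60 + 19) = 619.
Frame index = 619 × 25 + 6 = 15481.

15481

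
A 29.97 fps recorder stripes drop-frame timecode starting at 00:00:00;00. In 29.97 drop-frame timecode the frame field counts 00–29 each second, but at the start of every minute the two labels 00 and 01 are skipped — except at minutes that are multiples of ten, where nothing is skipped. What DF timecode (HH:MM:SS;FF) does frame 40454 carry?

Each 10-minute DF block holds 10 × 60 × 30 − 9 × 2 = 17982 frames. 40454 ÷ 17982 → 2 full blocks, remainder 4490.
Within the partial block the first minute is 1800 frames and each further minute 1798, so 2 further minute boundaries passed. Total skipped labels = 18 × 2 + 2 × 2 = 40.
Non-drop label index = 40454 + 40 = 40494; at 30 labels/s that is 00:22:29:24, i.e. DF 00:22:29;24.

00:22:29;24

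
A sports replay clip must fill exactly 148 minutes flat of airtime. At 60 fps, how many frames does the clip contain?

532800 frames

148 min = 8880 s.
Frames = 8880 × 60 = 532800.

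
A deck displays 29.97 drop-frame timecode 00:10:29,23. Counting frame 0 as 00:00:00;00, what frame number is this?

18875

Complete 10-minute blocks: 1, each 17982 frames → 17982.
Remaining 0 whole minutes in the current block: 0 frames.
Within the current minute: 29 × 30 + 23 = 893. Total = 17982 + 0 + 893 = 18875.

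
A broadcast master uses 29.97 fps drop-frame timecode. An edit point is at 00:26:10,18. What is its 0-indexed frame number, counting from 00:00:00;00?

47070

As if non-drop at 30 labels/s: (0 × 3600 + 26 × 60 + 10) × 30 + 18 = 47118.
Minute boundaries passed: 26; those not divisible by 10: 26 − 2 = 24; dropped labels = 2 × 24 = 48.
Actual frame index = 47118 − 48 = 47070.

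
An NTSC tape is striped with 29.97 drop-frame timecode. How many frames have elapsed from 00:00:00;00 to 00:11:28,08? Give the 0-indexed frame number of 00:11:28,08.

As if non-drop at 30 labels/s: (0 × 3600 + 11 × 60 + 28) × 30 + 8 = 20648.
Minute boundaries passed: 11; those not divisible by 10: 11 − 1 = 10; dropped labels = 2 × 10 = 20.
Actual frame index = 20648 − 20 = 20628.

20628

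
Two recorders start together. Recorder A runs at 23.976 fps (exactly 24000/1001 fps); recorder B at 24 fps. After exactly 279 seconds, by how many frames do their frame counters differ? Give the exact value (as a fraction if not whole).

6696/1001 frames

A emits 24000/1001 × 279 = 6696000/1001 frames; B emits 24 × 279 = 6696.
Difference = 6696/1001 frames (≈ 6.6893); B is ahead of A.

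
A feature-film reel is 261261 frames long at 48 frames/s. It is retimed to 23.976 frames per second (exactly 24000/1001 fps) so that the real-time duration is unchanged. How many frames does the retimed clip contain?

Target frames = source frames × (target rate / source rate) = 261261 × (24000/1001)/(48) = 261261 × 500/1001 = 130500.

130500 frames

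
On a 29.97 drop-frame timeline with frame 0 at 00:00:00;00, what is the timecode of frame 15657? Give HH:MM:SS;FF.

Ten DF minutes hold 17982 frames, so frame 15657 lies in block 0 (frames 0–17981) with 15657 frames into that block.
The block's first minute is 1800 frames and the rest 1798 each; 15657 frames reaches minute 8, so 0 × 18 + 8 × 2 = 16 labels have been skipped so far.
Adding those back, label number 15657 + 16 = 15673 at 30 labels/s is 522 s + 13 f = 0 h 8 min 42 s frame 13, i.e. 00:08:42;13.

00:08:42;13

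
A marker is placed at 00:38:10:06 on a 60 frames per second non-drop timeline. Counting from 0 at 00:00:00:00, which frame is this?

137406

Total seconds to the label: (0 × 3600 + 38 × 60 + 10) = 2290.
Frame index = 2290 × 60 + 6 = 137406.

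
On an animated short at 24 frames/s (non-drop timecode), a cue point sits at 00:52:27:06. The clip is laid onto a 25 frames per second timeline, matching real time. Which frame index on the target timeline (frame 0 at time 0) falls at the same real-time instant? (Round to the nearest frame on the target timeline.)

frame 78681

Source frame index: (0×3600 + 52×60 + 27) × 24 + 6 = 75534.
Real time: 75534 / (24) = 12589/4 s.
Target frame: (12589/4) × (25) = 314725/4 ≈ 78681.250 → 78681.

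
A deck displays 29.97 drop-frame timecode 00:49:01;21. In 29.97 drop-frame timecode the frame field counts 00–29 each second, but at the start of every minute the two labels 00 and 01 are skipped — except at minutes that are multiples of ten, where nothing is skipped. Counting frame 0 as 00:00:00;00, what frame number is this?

As if non-drop at 30 labels/s: (0 × 3600 + 49 × 60 + 1) × 30 + 21 = 88251.
Minute boundaries passed: 49; those not divisible by 10: 49 − 4 = 45; dropped labels = 2 × 45 = 90.
Actual frame index = 88251 − 90 = 88161.

88161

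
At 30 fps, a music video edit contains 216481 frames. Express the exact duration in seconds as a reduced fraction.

216481/30 seconds

Running time = 216481 ÷ (30) = 216481 × 1/30 = 216481/30 s.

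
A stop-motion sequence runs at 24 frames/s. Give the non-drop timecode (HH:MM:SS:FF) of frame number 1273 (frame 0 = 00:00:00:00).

00:00:53:01

1273 ÷ 24 = 53 full seconds, remainder 1 frame.
53 s = 0 h 0 min 53 s.
Timecode: 00:00:53:01.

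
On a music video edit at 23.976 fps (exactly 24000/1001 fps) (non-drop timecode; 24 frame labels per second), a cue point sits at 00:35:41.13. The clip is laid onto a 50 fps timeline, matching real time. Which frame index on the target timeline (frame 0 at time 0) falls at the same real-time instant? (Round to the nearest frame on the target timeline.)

Source frame index: (0×3600 + 35×60 + 41) × 24 + 13 = 51397.
Real time: 51397 / (24000/1001) = 51448397/24000 s.
Target frame: (51448397/24000) × (50) = 51448397/480 ≈ 107184.160 → 107184.

frame 107184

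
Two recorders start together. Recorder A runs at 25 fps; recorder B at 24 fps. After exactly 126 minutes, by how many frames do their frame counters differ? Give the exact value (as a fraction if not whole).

126 min = 7560 s.
A emits 25 × 7560 = 189000 frames; B emits 24 × 7560 = 181440.
Difference = 7560 frames; B is behind A.

7560 frames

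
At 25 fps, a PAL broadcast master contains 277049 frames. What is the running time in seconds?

11081.96 seconds

Running time = 277049 / (25) = 11081.96 s.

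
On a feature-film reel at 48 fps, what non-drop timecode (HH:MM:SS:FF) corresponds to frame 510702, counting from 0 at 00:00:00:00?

02:57:19:30

510702 ÷ 48 = 10639 full seconds, remainder 30 frames.
10639 s = 2 h 57 min 19 s.
Timecode: 02:57:19:30.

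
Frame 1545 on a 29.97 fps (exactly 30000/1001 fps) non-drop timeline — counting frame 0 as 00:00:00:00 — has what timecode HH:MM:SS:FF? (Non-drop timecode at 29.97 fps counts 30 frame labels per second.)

00:00:51:15

1545 ÷ 30 = 51 full seconds, remainder 15 frames.
51 s = 0 h 0 min 51 s.
Timecode: 00:00:51:15.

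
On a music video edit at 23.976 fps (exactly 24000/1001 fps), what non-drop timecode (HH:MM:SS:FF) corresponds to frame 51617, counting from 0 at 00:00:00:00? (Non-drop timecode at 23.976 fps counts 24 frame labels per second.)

00:35:50:17

51617 ÷ 24 = 2150 full seconds, remainder 17 frames.
2150 s = 0 h 35 min 50 s.
Timecode: 00:35:50:17.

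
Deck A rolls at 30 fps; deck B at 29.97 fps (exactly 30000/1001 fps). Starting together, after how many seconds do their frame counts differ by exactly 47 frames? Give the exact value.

47047/30 seconds

The gap grows by |30000/1001 − 30| = 30/1001 frames per second.
Time for a 47-frame gap: 47 ÷ (30/1001) = 47047/30 s.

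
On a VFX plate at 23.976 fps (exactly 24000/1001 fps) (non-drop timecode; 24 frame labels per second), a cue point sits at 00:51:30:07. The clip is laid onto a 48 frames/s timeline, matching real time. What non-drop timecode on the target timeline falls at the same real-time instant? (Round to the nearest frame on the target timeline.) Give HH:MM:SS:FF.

Source frame index: (0×3600 + 51×60 + 30) × 24 + 7 = 74167.
Real time: 74167 / (24000/1001) = 74241167/24000 s.
Target frame: (74241167/24000) × (48) = 74241167/500 ≈ 148482.334 → 148482.
At 48 labels/s: frame 148482 → 00:51:33:18.

00:51:33:18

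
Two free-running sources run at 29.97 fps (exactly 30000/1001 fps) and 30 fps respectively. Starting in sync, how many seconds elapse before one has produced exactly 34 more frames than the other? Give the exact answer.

The gap grows by |30 − 30000/1001| = 30/1001 frames per second.
Time for a 34-frame gap: 34 ÷ (30/1001) = 17017/15 s.

17017/15 seconds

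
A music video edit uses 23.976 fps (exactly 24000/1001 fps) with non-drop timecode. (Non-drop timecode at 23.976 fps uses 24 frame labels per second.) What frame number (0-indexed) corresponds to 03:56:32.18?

Total seconds to the label: (3 × 3600 + 56 × 60 + 32) = 14192.
Frame index = 14192 × 24 + 18 = 340626.

340626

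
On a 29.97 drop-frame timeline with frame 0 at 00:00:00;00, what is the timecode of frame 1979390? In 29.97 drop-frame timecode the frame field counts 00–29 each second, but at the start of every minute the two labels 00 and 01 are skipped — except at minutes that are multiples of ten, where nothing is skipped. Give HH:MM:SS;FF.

Each 10-minute DF block holds 10 × 60 × 30 − 9 × 2 = 17982 frames. 1979390 ÷ 17982 → 110 full blocks, remainder 1370.
Within the partial block the first minute is 1800 frames and each further minute 1798, so 0 further minute boundaries passed. Total skipped labels = 18 × 110 + 2 × 0 = 1980.
Non-drop label index = 1979390 + 1980 = 1981370; at 30 labels/s that is 18:20:45:20, i.e. DF 18:20:45;20.

18:20:45;20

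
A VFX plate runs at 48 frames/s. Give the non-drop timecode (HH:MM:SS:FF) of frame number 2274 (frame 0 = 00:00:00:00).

00:00:47:18

2274 ÷ 48 = 47 full seconds, remainder 18 frames.
47 s = 0 h 0 min 47 s.
Timecode: 00:00:47:18.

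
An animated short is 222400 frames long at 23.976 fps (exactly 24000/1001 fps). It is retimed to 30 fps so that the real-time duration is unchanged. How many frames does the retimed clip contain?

Target frames = source frames × (target rate / source rate) = 222400 × (30)/(24000/1001) = 222400 × 1001/800 = 278278.

278278 frames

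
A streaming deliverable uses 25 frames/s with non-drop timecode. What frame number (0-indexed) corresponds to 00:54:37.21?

frame 81946

Total seconds to the label: (0 × 3600 + 54 × 60 + 37) = 3277.
Frame index = 3277 × 25 + 21 = 81946.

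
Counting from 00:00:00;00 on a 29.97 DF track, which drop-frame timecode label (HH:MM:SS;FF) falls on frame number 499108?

04:37:33;18

Ten DF minutes hold 17982 frames, so frame 499108 lies in block 27 (frames 485514–503495) with 13594 frames into that block.
The block's first minute is 1800 frames and the rest 1798 each; 13594 frames reaches minute 7, so 27 × 18 + 7 × 2 = 500 labels have been skipped so far.
Adding those back, label number 499108 + 500 = 499608 at 30 labels/s is 16653 s + 18 f = 4 h 37 min 33 s frame 18, i.e. 04:37:33;18.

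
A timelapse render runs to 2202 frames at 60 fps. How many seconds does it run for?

36.7 seconds

Running time = 2202 / (60) = 36.7 s.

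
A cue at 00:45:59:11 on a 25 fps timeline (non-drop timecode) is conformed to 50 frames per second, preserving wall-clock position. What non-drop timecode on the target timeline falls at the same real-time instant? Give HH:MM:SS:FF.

00:45:59:22

Source frame index: (0×3600 + 45×60 + 59) × 25 + 11 = 68986.
Real time: 68986 / (25) = 68986/25 s.
Target frame: (68986/25) × (50) = 137972.
At 50 labels/s: frame 137972 → 00:45:59:22.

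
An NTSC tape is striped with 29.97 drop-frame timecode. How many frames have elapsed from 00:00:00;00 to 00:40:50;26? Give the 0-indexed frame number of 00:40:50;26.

Complete 10-minute blocks: 4, each 17982 frames → 71928.
Remaining 0 whole minutes in the current block: 0 frames.
Within the current minute: 50 × 30 + 26 = 1526. Total = 71928 + 0 + 1526 = 73454.

73454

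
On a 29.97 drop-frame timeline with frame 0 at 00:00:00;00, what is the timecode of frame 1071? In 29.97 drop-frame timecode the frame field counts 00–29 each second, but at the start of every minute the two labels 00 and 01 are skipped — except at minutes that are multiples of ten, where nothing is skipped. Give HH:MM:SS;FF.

Each 10-minute DF block holds 10 × 60 × 30 − 9 × 2 = 17982 frames. 1071 ÷ 17982 → 0 full blocks, remainder 1071.
Within the partial block the first minute is 1800 frames and each further minute 1798, so 0 further minute boundaries passed. Total skipped labels = 18 × 0 + 2 × 0 = 0.
Non-drop label index = 1071 + 0 = 1071; at 30 labels/s that is 00:00:35:21, i.e. DF 00:00:35;21.

00:00:35;21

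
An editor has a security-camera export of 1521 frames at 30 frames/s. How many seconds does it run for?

50.7 seconds

Running time = 1521 / (30) = 50.7 s.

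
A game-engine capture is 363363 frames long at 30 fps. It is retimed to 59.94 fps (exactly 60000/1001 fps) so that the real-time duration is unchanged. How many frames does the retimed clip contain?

Target frames = source frames × (target rate / source rate) = 363363 × (60000/1001)/(30) = 363363 × 2000/1001 = 726000.

726000 frames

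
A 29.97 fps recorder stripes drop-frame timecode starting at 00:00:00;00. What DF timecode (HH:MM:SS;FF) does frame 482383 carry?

04:28:15;17

Each 10-minute DF block holds 10 × 60 × 30 − 9 × 2 = 17982 frames. 482383 ÷ 17982 → 26 full blocks, remainder 14851.
Within the partial block the first minute is 1800 frames and each further minute 1798, so 8 further minute boundaries passed. Total skipped labels = 18 × 26 + 2 × 8 = 484.
Non-drop label index = 482383 + 484 = 482867; at 30 labels/s that is 04:28:15:17, i.e. DF 04:28:15;17.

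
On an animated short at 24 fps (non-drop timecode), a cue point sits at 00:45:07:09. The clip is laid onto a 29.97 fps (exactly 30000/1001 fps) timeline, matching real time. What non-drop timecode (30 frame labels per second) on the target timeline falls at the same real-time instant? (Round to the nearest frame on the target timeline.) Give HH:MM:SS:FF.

00:45:04:20

Source frame index: (0×3600 + 45×60 + 7) × 24 + 9 = 64977.
Real time: 64977 / (24) = 21659/8 s.
Target frame: (21659/8) × (30000/1001) = 7383750/91 ≈ 81140.110 → 81140.
At 30 labels/s: frame 81140 → 00:45:04:20.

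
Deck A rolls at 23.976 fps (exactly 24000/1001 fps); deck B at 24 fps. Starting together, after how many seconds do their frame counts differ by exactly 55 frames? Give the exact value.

The gap grows by |24 − 24000/1001| = 24/1001 frames per second.
Time for a 55-frame gap: 55 ÷ (24/1001) = 55055/24 s.

55055/24 seconds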